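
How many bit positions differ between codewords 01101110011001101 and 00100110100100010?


Count differing positions: . ^ . . ^ . . . ^ ^ ^ ^ . ^ ^ ^ ^ = 10 differences

10


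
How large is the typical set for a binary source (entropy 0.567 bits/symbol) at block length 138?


log2|A_typical| = nH = 138 * 0.567 = 78.246, so |A_typical| ~ 2^78.246 = 3.584e+23

3.584e+23


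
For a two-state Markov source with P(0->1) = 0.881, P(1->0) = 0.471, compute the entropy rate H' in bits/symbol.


Stationary distribution: pi_0 = p10/(p01+p10) = 0.3484, pi_1 = 0.6516. Entropy rate H' = pi_0*H(p01) + pi_1*H(p10) = 0.3484*0.5265 + 0.6516*0.9976 = 0.8335

0.8335 bits/symbol


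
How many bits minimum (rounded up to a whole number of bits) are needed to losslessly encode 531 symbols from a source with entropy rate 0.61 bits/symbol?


Minimum bits >= n * H = 531 * 0.61 = 323.91, rounded up to a whole number of bits = 324

324 bits


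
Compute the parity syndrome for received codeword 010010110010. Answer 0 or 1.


Syndrome = XOR of all bits = 0 XOR 1 XOR 0 XOR 0 XOR 1 XOR 0 XOR 1 XOR 1 XOR 0 XOR 0 XOR 1 XOR 0 = 1

1


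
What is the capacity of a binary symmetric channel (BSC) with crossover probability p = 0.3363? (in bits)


H(p) = -p*log2(p) - (1-p)*log2(1-p) = -0.3363*log2(0.3363) - 0.6637*log2(0.6637) = 0.528724 + 0.392510 = 0.9212. C = 1 - H(p) = 1 - 0.9212 = 0.0788

0.0788 bits


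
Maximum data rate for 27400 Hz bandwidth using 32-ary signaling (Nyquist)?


Rate = 2 * B * log2(M) = 2 * 27400 * 5.0 = 274000.0

274000.0 bps


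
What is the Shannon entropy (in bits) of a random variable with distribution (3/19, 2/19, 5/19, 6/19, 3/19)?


H = -sum(p_i * log2(p_i)). Terms: -(3/19)*log2(3/19) = 0.420468; -(2/19)*log2(2/19) = 0.341887; -(5/19)*log2(5/19) = 0.506842; -(6/19)*log2(6/19) = 0.525147; -(3/19)*log2(3/19) = 0.420468. H = 0.420468 + 0.341887 + 0.506842 + 0.525147 + 0.420468 = 2.2148

2.2148 bits


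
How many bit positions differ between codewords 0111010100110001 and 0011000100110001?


Count differing positions: . ^ . . . ^ . . . . . . . . . . = 2 differences

2


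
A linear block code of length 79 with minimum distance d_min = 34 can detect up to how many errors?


Detection capability = d_min - 1 = 34 - 1 = 33

33 errors


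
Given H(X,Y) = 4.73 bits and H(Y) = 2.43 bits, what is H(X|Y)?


H(X|Y) = H(X,Y) - H(Y) = 4.73 - 2.43 = 2.3

2.3 bits


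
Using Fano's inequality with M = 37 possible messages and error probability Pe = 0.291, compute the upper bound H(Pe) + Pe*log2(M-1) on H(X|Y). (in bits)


H(Pe) = -Pe*log2(Pe) - (1-Pe)*log2(1-Pe) = -0.291*log2(0.291) - 0.709*log2(0.709) = 0.518245 + 0.351765 = 0.87. Pe*log2(M-1) = 0.291*log2(36) = 1.504448. Bound = H(Pe) + Pe*log2(M-1) = 0.518245 + 0.351765 + 1.504448 = 2.3745

2.3745 bits


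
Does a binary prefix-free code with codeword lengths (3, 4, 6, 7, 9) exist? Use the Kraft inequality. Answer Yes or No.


Kraft sum = sum(2^(-l_i)) = 0.2129, need <= 1. Result: satisfied (a binary prefix-free code with these lengths exists)

Yes


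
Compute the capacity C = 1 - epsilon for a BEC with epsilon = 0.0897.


C = 1 - epsilon = 1 - 0.0897 = 0.9103

0.9103 bits


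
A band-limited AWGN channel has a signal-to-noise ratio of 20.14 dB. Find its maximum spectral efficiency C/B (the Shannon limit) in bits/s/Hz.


SNR_linear = 10^(20.14/10) = 103.2761; C/B = log2(1 + SNR_linear) = log2(1 + 103.2761) = 6.7043

6.7043 bits/s/Hz


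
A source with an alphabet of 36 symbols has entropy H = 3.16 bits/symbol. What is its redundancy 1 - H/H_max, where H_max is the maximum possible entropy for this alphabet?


H_max = log2(K) = log2(36) = 5.1699 bits/symbol. Redundancy = 1 - H/H_max = 1 - 3.16/5.1699 = 1 - 0.6112 = 0.3888

0.3888


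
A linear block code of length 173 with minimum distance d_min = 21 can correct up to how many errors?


Correction capability = floor((d-1)/2) = floor((21-1)/2) = 10

10 errors


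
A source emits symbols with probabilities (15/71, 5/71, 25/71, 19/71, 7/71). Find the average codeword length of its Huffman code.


Huffman construction (repeatedly merge the two least-probable nodes; each merge adds 1 bit to every symbol beneath it): 5/71 + 7/71 = 12/71; 12/71 + 15/71 = 27/71; 19/71 + 25/71 = 44/71; 27/71 + 44/71 = 1. Resulting codeword lengths (in the order the probabilities were given): (2, 3, 2, 2, 3). L_avg = sum(p_i * l_i) = 15/71*2 + 5/71*3 + 25/71*2 + 19/71*2 + 7/71*3 = 154/71 = 2.169

2.169 bits


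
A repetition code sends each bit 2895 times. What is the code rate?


Rate = k/n = 1/2895

1/2895


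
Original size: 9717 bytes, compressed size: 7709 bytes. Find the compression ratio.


Ratio = original / compressed = 9717 / 7709 = 1.2605

1.2605


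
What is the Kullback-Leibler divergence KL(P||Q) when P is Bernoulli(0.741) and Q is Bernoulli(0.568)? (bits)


KL = p*log2(p/q) + (1-p)*log2((1-p)/(1-q)) = 0.741*log2(0.741/0.568) + 0.259*log2(0.259/0.432) = 0.0931

0.0931 bits


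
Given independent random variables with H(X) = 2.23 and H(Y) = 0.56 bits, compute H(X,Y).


For independent variables, H(X,Y) = H(X) + H(Y) = 2.23 + 0.56 = 2.79

2.79 bits


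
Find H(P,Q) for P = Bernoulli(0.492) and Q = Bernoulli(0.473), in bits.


H(P,Q) = -p*log2(q) - (1-p)*log2(1-q). -0.492*log2(0.473) = 0.531403; -0.508*log2(0.527) = 0.469456. H(P,Q) = 0.531403 + 0.469456 = 1.0009

1.0009 bits


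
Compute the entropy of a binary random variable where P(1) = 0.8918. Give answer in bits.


H = -p*log2(p) - (1-p)*log2(1-p). -0.8918*log2(0.8918) = 0.147332; -0.1082*log2(0.1082) = 0.347130. H = 0.147332 + 0.347130 = 0.4945

0.4945 bits


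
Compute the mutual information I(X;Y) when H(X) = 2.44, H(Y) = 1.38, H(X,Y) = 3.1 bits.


I(X;Y) = H(X) + H(Y) - H(X,Y) = 2.44 + 1.38 - 3.1 = 0.72

0.72 bits


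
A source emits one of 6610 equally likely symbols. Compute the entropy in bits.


H = log2(n) = log2(6610) = 12.6904

12.6904 bits


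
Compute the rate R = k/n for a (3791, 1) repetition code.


Rate = k/n = 1/3791

1/3791


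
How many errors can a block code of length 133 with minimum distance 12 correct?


Correction capability = floor((d-1)/2) = floor((12-1)/2) = 5

5 errors


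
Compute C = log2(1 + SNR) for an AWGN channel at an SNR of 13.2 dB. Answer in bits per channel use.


SNR_linear = 10^(13.2/10) = 20.893; C = log2(1 + SNR_linear) = log2(1 + 20.893) = 4.4524

4.4524 bits/channel use


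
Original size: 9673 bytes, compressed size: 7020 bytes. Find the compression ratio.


Ratio = original / compressed = 9673 / 7020 = 1.3779

1.3779


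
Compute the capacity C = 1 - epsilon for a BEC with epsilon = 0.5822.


C = 1 - epsilon = 1 - 0.5822 = 0.4178

0.4178 bits


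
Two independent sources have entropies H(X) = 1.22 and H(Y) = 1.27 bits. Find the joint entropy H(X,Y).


For independent variables, H(X,Y) = H(X) + H(Y) = 1.22 + 1.27 = 2.49

2.49 bits


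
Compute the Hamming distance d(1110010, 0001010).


Count differing positions: ^ ^ ^ ^ . . . = 4 differences

4


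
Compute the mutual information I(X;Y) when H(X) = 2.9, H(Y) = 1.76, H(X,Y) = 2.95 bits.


I(X;Y) = H(X) + H(Y) - H(X,Y) = 2.9 + 1.76 - 2.95 = 1.71

1.71 bits


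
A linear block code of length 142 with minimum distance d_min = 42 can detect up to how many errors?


Detection capability = d_min - 1 = 42 - 1 = 41

41 errors


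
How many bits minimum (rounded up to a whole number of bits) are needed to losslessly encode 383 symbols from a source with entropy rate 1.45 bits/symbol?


Minimum bits >= n * H = 383 * 1.45 = 555.35, rounded up to a whole number of bits = 556

556 bits


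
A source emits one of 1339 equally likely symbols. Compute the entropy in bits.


H = log2(n) = log2(1339) = 10.3869

10.3869 bits


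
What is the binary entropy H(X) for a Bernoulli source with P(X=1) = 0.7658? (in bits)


H = -p*log2(p) - (1-p)*log2(1-p). -0.7658*log2(0.7658) = 0.294803; -0.2342*log2(0.2342) = 0.490459. H = 0.294803 + 0.490459 = 0.7853

0.7853 bits


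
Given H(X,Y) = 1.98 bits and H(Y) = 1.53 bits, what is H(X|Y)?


H(X|Y) = H(X,Y) - H(Y) = 1.98 - 1.53 = 0.45

0.45 bits


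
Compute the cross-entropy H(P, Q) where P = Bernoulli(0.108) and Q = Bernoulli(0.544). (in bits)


H(P,Q) = -p*log2(q) - (1-p)*log2(1-q). -0.108*log2(0.544) = 0.094859; -0.892*log2(0.456) = 1.010542. H(P,Q) = 0.094859 + 1.010542 = 1.1054

1.1054 bits


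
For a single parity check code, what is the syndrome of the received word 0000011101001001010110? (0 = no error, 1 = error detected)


Syndrome = XOR of all bits = 0 XOR 0 XOR 0 XOR 0 XOR 0 XOR 1 XOR 1 XOR 1 XOR 0 XOR 1 XOR 0 XOR 0 XOR 1 XOR 0 XOR 0 XOR 1 XOR 0 XOR 1 XOR 0 XOR 1 XOR 1 XOR 0 = 1

1


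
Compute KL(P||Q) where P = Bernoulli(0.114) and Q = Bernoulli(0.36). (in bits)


KL = p*log2(p/q) + (1-p)*log2((1-p)/(1-q)) = 0.114*log2(0.114/0.36) + 0.886*log2(0.886/0.64) = 0.2266

0.2266 bits


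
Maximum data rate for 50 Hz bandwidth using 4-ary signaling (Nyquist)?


Rate = 2 * B * log2(M) = 2 * 50 * 2.0 = 200.0

200.0 bps


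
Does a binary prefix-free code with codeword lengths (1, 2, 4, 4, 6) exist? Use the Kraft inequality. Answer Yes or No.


Kraft sum = sum(2^(-l_i)) = 0.8906, need <= 1. Result: satisfied (a binary prefix-free code with these lengths exists)

Yes


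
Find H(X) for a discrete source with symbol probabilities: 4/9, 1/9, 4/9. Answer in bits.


H = -sum(p_i * log2(p_i)). Terms: -(4/9)*log2(4/9) = 0.519967; -(1/9)*log2(1/9) = 0.352214; -(4/9)*log2(4/9) = 0.519967. H = 0.519967 + 0.352214 + 0.519967 = 1.3921

1.3921 bits


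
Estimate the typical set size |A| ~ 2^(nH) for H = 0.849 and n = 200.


log2|A_typical| = nH = 200 * 0.849 = 169.8, so |A_typical| ~ 2^169.8 = 1.303e+51

1.303e+51


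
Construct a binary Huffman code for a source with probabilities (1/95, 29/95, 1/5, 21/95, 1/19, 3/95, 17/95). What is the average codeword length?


Huffman construction (repeatedly merge the two least-probable nodes; each merge adds 1 bit to every symbol beneath it): 1/95 + 3/95 = 4/95; 4/95 + 1/19 = 9/95; 9/95 + 17/95 = 26/95; 1/5 + 21/95 = 8/19; 26/95 + 29/95 = 11/19; 8/19 + 11/19 = 1. Resulting codeword lengths (in the order the probabilities were given): (5, 2, 2, 2, 4, 5, 3). L_avg = sum(p_i * l_i) = 1/95*5 + 29/95*2 + 1/5*2 + 21/95*2 + 1/19*4 + 3/95*5 + 17/95*3 = 229/95 = 2.4105

2.4105 bits


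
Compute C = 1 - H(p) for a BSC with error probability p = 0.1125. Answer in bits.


H(p) = -p*log2(p) - (1-p)*log2(1-p) = -0.1125*log2(0.1125) - 0.8875*log2(0.8875) = 0.354600 + 0.152811 = 0.5074. C = 1 - H(p) = 1 - 0.5074 = 0.4926

0.4926 bits


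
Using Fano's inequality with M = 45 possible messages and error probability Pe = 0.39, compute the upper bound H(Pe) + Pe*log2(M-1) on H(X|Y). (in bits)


H(Pe) = -Pe*log2(Pe) - (1-Pe)*log2(1-Pe) = -0.39*log2(0.39) - 0.61*log2(0.61) = 0.529797 + 0.435002 = 0.9648. Pe*log2(M-1) = 0.39*log2(44) = 2.129178. Bound = H(Pe) + Pe*log2(M-1) = 0.529797 + 0.435002 + 2.129178 = 3.094

3.094 bits


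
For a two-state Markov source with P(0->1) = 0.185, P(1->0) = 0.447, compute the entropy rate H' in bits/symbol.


Stationary distribution: pi_0 = p10/(p01+p10) = 0.7073, pi_1 = 0.2927. Entropy rate H' = pi_0*H(p01) + pi_1*H(p10) = 0.7073*0.6909 + 0.2927*0.9919 = 0.779

0.779 bits/symbol


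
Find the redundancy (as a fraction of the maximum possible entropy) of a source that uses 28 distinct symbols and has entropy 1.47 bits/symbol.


H_max = log2(K) = log2(28) = 4.8074 bits/symbol. Redundancy = 1 - H/H_max = 1 - 1.47/4.8074 = 1 - 0.3058 = 0.6942

0.6942


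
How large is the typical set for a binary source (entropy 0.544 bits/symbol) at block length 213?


log2|A_typical| = nH = 213 * 0.544 = 115.872, so |A_typical| ~ 2^115.872 = 7.602e+34

7.602e+34


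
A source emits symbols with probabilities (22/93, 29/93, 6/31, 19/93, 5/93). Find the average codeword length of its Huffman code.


Huffman construction (repeatedly merge the two least-probable nodes; each merge adds 1 bit to every symbol beneath it): 5/93 + 6/31 = 23/93; 19/93 + 22/93 = 41/93; 23/93 + 29/93 = 52/93; 41/93 + 52/93 = 1. Resulting codeword lengths (in the order the probabilities were given): (2, 2, 3, 2, 3). L_avg = sum(p_i * l_i) = 22/93*2 + 29/93*2 + 6/31*3 + 19/93*2 + 5/93*3 = 209/93 = 2.2473

2.2473 bits


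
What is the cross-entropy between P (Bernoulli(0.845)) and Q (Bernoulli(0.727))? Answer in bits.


H(P,Q) = -p*log2(q) - (1-p)*log2(1-q). -0.845*log2(0.727) = 0.388677; -0.155*log2(0.273) = 0.290319. H(P,Q) = 0.388677 + 0.290319 = 0.679

0.679 bits


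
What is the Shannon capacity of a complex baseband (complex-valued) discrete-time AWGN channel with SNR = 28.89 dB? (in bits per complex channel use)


SNR_linear = 10^(28.89/10) = 774.4618; C = log2(1 + SNR_linear) = log2(1 + 774.4618) = 9.5989

9.5989 bits/channel use


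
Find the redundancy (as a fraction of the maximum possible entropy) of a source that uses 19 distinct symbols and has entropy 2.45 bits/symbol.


H_max = log2(K) = log2(19) = 4.2479 bits/symbol. Redundancy = 1 - H/H_max = 1 - 2.45/4.2479 = 1 - 0.5768 = 0.4232

0.4232


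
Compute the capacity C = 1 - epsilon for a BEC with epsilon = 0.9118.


C = 1 - epsilon = 1 - 0.9118 = 0.0882

0.0882 bits


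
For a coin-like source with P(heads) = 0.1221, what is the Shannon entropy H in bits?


H = -p*log2(p) - (1-p)*log2(1-p). -0.1221*log2(0.1221) = 0.370435; -0.8779*log2(0.8779) = 0.164932. H = 0.370435 + 0.164932 = 0.5354

0.5354 bits


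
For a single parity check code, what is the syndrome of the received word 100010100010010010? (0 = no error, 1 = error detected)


Syndrome = XOR of all bits = 1 XOR 0 XOR 0 XOR 0 XOR 1 XOR 0 XOR 1 XOR 0 XOR 0 XOR 0 XOR 1 XOR 0 XOR 0 XOR 1 XOR 0 XOR 0 XOR 1 XOR 0 = 0

0


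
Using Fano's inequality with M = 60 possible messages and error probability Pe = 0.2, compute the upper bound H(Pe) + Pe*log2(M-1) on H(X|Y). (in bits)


H(Pe) = -Pe*log2(Pe) - (1-Pe)*log2(1-Pe) = -0.2*log2(0.2) - 0.8*log2(0.8) = 0.464386 + 0.257542 = 0.7219. Pe*log2(M-1) = 0.2*log2(59) = 1.176529. Bound = H(Pe) + Pe*log2(M-1) = 0.464386 + 0.257542 + 1.176529 = 1.8985

1.8985 bits


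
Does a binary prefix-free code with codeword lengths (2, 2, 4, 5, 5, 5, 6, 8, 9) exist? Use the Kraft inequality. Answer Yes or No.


Kraft sum = sum(2^(-l_i)) = 0.6777, need <= 1. Result: satisfied (a binary prefix-free code with these lengths exists)

Yes


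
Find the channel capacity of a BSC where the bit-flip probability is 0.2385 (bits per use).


H(p) = -p*log2(p) - (1-p)*log2(1-p) = -0.2385*log2(0.2385) - 0.7615*log2(0.7615) = 0.493203 + 0.299334 = 0.7925. C = 1 - H(p) = 1 - 0.7925 = 0.2075

0.2075 bits


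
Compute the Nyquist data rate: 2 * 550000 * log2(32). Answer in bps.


Rate = 2 * B * log2(M) = 2 * 550000 * 5.0 = 5500000.0

5500000.0 bps


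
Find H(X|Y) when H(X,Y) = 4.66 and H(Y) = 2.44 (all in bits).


H(X|Y) = H(X,Y) - H(Y) = 4.66 - 2.44 = 2.22

2.22 bits


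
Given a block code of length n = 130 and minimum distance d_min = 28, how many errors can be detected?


Detection capability = d_min - 1 = 28 - 1 = 27

27 errors


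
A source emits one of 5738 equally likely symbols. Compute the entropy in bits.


H = log2(n) = log2(5738) = 12.4863

12.4863 bits


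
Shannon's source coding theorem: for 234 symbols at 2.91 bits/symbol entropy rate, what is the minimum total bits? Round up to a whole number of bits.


Minimum bits >= n * H = 234 * 2.91 = 680.94, rounded up to a whole number of bits = 681

681 bits


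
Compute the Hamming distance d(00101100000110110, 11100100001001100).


Count differing positions: ^ ^ . . ^ . . . . . ^ ^ ^ ^ . ^ . = 8 differences

8


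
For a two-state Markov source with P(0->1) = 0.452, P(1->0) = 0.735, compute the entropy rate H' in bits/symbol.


Stationary distribution: pi_0 = p10/(p01+p10) = 0.6192, pi_1 = 0.3808. Entropy rate H' = pi_0*H(p01) + pi_1*H(p10) = 0.6192*0.9933 + 0.3808*0.8342 = 0.9327

0.9327 bits/symbol


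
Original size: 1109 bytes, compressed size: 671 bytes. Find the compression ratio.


Ratio = original / compressed = 1109 / 671 = 1.6528

1.6528


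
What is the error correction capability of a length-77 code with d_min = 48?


Correction capability = floor((d-1)/2) = floor((48-1)/2) = 23

23 errors


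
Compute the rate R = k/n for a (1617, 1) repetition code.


Rate = k/n = 1/1617

1/1617


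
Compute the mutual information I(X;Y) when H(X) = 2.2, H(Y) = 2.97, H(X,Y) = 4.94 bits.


I(X;Y) = H(X) + H(Y) - H(X,Y) = 2.2 + 2.97 - 4.94 = 0.23

0.23 bits


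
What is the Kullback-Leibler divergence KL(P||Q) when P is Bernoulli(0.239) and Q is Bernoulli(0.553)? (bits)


KL = p*log2(p/q) + (1-p)*log2((1-p)/(1-q)) = 0.239*log2(0.239/0.553) + 0.761*log2(0.761/0.447) = 0.2949

0.2949 bits


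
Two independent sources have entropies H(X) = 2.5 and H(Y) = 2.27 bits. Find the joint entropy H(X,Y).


For independent variables, H(X,Y) = H(X) + H(Y) = 2.5 + 2.27 = 4.77

4.77 bits


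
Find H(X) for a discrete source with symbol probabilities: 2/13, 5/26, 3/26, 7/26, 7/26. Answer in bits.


H = -sum(p_i * log2(p_i)). Terms: -(2/13)*log2(2/13) = 0.415452; -(5/26)*log2(5/26) = 0.457406; -(3/26)*log2(3/26) = 0.359478; -(7/26)*log2(7/26) = 0.509677; -(7/26)*log2(7/26) = 0.509677. H = 0.415452 + 0.457406 + 0.359478 + 0.509677 + 0.509677 = 2.2517

2.2517 bits


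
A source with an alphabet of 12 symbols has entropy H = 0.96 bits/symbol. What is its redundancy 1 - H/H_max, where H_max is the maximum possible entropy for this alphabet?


H_max = log2(K) = log2(12) = 3.585 bits/symbol. Redundancy = 1 - H/H_max = 1 - 0.96/3.585 = 1 - 0.2678 = 0.7322

0.7322


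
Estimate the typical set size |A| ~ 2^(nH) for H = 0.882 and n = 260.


log2|A_typical| = nH = 260 * 0.882 = 229.32, so |A_typical| ~ 2^229.32 = 1.077e+69

1.077e+69


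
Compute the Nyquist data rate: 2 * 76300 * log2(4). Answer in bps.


Rate = 2 * B * log2(M) = 2 * 76300 * 2.0 = 305200.0

305200.0 bps


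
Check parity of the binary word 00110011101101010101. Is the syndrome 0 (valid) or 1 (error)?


Syndrome = XOR of all bits = 0 XOR 0 XOR 1 XOR 1 XOR 0 XOR 0 XOR 1 XOR 1 XOR 1 XOR 0 XOR 1 XOR 1 XOR 0 XOR 1 XOR 0 XOR 1 XOR 0 XOR 1 XOR 0 XOR 1 = 1

1


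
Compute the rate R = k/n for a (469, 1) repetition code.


Rate = k/n = 1/469

1/469


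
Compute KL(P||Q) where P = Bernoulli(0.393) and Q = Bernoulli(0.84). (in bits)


KL = p*log2(p/q) + (1-p)*log2((1-p)/(1-q)) = 0.393*log2(0.393/0.84) + 0.607*log2(0.607/0.16) = 0.737

0.737 bits


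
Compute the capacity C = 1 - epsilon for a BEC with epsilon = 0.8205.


C = 1 - epsilon = 1 - 0.8205 = 0.1795

0.1795 bits


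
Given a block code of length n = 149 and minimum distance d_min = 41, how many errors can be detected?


Detection capability = d_min - 1 = 41 - 1 = 40

40 errors


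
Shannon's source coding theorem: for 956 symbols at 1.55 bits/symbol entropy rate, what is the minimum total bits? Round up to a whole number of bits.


Minimum bits >= n * H = 956 * 1.55 = 1481.8, rounded up to a whole number of bits = 1482

1482 bits


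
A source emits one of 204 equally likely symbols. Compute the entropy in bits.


H = log2(n) = log2(204) = 7.6724

7.6724 bits


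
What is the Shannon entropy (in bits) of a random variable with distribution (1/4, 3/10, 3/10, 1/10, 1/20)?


H = -sum(p_i * log2(p_i)). Terms: -(1/4)*log2(1/4) = 0.500000; -(3/10)*log2(3/10) = 0.521090; -(3/10)*log2(3/10) = 0.521090; -(1/10)*log2(1/10) = 0.332193; -(1/20)*log2(1/20) = 0.216096. H = 0.500000 + 0.521090 + 0.521090 + 0.332193 + 0.216096 = 2.0905

2.0905 bits


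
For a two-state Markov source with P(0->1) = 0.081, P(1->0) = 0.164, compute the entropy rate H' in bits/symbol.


Stationary distribution: pi_0 = p10/(p01+p10) = 0.6694, pi_1 = 0.3306. Entropy rate H' = pi_0*H(p01) + pi_1*H(p10) = 0.6694*0.4057 + 0.3306*0.6438 = 0.4844

0.4844 bits/symbol


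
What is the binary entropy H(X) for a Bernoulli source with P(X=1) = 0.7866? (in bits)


H = -p*log2(p) - (1-p)*log2(1-p). -0.7866*log2(0.7866) = 0.272398; -0.2134*log2(0.2134) = 0.475534. H = 0.272398 + 0.475534 = 0.7479

0.7479 bits


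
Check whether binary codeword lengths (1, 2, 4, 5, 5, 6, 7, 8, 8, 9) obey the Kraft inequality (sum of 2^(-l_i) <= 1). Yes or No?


Kraft sum = sum(2^(-l_i)) = 0.9082, need <= 1. Result: satisfied (a binary prefix-free code with these lengths exists)

Yes


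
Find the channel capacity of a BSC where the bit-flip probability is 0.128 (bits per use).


H(p) = -p*log2(p) - (1-p)*log2(1-p) = -0.128*log2(0.128) - 0.872*log2(0.872) = 0.379620 + 0.172307 = 0.5519. C = 1 - H(p) = 1 - 0.5519 = 0.4481

0.4481 bits


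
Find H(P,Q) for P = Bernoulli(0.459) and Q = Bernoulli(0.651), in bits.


H(P,Q) = -p*log2(q) - (1-p)*log2(1-q). -0.459*log2(0.651) = 0.284245; -0.541*log2(0.349) = 0.821617. H(P,Q) = 0.284245 + 0.821617 = 1.1059

1.1059 bits


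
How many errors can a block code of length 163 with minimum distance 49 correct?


Correction capability = floor((d-1)/2) = floor((49-1)/2) = 24

24 errors


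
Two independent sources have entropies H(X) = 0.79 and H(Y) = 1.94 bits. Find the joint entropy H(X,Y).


For independent variables, H(X,Y) = H(X) + H(Y) = 0.79 + 1.94 = 2.73

2.73 bits


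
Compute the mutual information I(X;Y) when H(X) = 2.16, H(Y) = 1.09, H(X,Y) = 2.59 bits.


I(X;Y) = H(X) + H(Y) - H(X,Y) = 2.16 + 1.09 - 2.59 = 0.66

0.66 bits


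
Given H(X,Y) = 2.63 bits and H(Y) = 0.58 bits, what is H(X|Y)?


H(X|Y) = H(X,Y) - H(Y) = 2.63 - 0.58 = 2.05

2.05 bits


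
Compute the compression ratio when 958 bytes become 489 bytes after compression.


Ratio = original / compressed = 958 / 489 = 1.9591

1.9591


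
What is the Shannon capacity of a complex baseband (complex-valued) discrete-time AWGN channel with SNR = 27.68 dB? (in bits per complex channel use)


SNR_linear = 10^(27.68/10) = 586.1382; C = log2(1 + SNR_linear) = log2(1 + 586.1382) = 9.1976

9.1976 bits/channel use


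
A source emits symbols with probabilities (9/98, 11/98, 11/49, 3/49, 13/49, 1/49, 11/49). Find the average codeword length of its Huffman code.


Huffman construction (repeatedly merge the two least-probable nodes; each merge adds 1 bit to every symbol beneath it): 1/49 + 3/49 = 4/49; 4/49 + 9/98 = 17/98; 11/98 + 17/98 = 2/7; 11/49 + 11/49 = 22/49; 13/49 + 2/7 = 27/49; 22/49 + 27/49 = 1. Resulting codeword lengths (in the order the probabilities were given): (4, 3, 2, 5, 2, 5, 2). L_avg = sum(p_i * l_i) = 9/98*4 + 11/98*3 + 11/49*2 + 3/49*5 + 13/49*2 + 1/49*5 + 11/49*2 = 249/98 = 2.5408

2.5408 bits


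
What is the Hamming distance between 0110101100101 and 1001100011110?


Count differing positions: ^ ^ ^ ^ . . ^ ^ ^ ^ . ^ ^ = 10 differences

10


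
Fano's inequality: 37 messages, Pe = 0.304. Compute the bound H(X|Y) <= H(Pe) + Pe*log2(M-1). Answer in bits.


H(Pe) = -Pe*log2(Pe) - (1-Pe)*log2(1-Pe) = -0.304*log2(0.304) - 0.696*log2(0.696) = 0.522228 + 0.363897 = 0.8861. Pe*log2(M-1) = 0.304*log2(36) = 1.571657. Bound = H(Pe) + Pe*log2(M-1) = 0.522228 + 0.363897 + 1.571657 = 2.4578

2.4578 bits


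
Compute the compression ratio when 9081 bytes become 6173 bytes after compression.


Ratio = original / compressed = 9081 / 6173 = 1.4711

1.4711


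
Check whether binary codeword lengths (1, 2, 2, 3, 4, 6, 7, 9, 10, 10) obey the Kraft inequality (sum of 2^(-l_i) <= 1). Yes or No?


Kraft sum = sum(2^(-l_i)) = 1.2148, need <= 1. Result: violated (a binary prefix-free code with these lengths cannot exist)

No


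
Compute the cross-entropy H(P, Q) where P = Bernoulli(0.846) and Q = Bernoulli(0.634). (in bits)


H(P,Q) = -p*log2(q) - (1-p)*log2(1-q). -0.846*log2(0.634) = 0.556199; -0.154*log2(0.366) = 0.223313. H(P,Q) = 0.556199 + 0.223313 = 0.7795

0.7795 bits


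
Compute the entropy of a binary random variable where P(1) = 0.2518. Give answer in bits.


H = -p*log2(p) - (1-p)*log2(1-p). -0.2518*log2(0.2518) = 0.500994; -0.7482*log2(0.7482) = 0.313125. H = 0.500994 + 0.313125 = 0.8141

0.8141 bits


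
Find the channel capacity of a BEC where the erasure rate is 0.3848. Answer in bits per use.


C = 1 - epsilon = 1 - 0.3848 = 0.6152

0.6152 bits


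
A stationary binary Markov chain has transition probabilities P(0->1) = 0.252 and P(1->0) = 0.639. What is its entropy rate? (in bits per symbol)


Stationary distribution: pi_0 = p10/(p01+p10) = 0.7172, pi_1 = 0.2828. Entropy rate H' = pi_0*H(p01) + pi_1*H(p10) = 0.7172*0.8144 + 0.2828*0.9435 = 0.8509

0.8509 bits/symbol


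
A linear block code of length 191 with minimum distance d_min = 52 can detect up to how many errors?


Detection capability = d_min - 1 = 52 - 1 = 51

51 errors


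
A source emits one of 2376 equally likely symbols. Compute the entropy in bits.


H = log2(n) = log2(2376) = 11.2143

11.2143 bits


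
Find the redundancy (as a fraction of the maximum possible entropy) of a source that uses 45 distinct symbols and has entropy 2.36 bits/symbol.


H_max = log2(K) = log2(45) = 5.4919 bits/symbol. Redundancy = 1 - H/H_max = 1 - 2.36/5.4919 = 1 - 0.4297 = 0.5703

0.5703


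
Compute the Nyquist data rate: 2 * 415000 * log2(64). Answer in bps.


Rate = 2 * B * log2(M) = 2 * 415000 * 6.0 = 4980000.0

4980000.0 bps


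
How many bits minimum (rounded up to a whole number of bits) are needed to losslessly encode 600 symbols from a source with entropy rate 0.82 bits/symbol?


Minimum bits >= n * H = 600 * 0.82 = 492.0, rounded up to a whole number of bits = 492

492 bits


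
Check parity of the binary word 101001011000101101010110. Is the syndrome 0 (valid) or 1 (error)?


Syndrome = XOR of all bits = 1 XOR 0 XOR 1 XOR 0 XOR 0 XOR 1 XOR 0 XOR 1 XOR 1 XOR 0 XOR 0 XOR 0 XOR 1 XOR 0 XOR 1 XOR 1 XOR 0 XOR 1 XOR 0 XOR 1 XOR 0 XOR 1 XOR 1 XOR 0 = 0

0


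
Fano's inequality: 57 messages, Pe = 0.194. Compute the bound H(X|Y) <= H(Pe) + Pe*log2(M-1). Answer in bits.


H(Pe) = -Pe*log2(Pe) - (1-Pe)*log2(1-Pe) = -0.194*log2(0.194) - 0.806*log2(0.806) = 0.458979 + 0.250785 = 0.7098. Pe*log2(M-1) = 0.194*log2(56) = 1.126627. Bound = H(Pe) + Pe*log2(M-1) = 0.458979 + 0.250785 + 1.126627 = 1.8364

1.8364 bits


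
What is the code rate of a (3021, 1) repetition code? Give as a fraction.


Rate = k/n = 1/3021

1/3021


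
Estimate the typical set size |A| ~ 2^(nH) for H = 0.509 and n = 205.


log2|A_typical| = nH = 205 * 0.509 = 104.345, so |A_typical| ~ 2^104.345 = 2.576e+31

2.576e+31


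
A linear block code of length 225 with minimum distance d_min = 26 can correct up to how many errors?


Correction capability = floor((d-1)/2) = floor((26-1)/2) = 12

12 errors


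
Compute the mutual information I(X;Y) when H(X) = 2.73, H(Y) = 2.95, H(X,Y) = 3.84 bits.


I(X;Y) = H(X) + H(Y) - H(X,Y) = 2.73 + 2.95 - 3.84 = 1.84

1.84 bits


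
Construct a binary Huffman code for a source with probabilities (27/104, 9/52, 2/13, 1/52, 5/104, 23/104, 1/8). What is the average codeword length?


Huffman construction (repeatedly merge the two least-probable nodes; each merge adds 1 bit to every symbol beneath it): 1/52 + 5/104 = 7/104; 7/104 + 1/8 = 5/26; 2/13 + 9/52 = 17/52; 5/26 + 23/104 = 43/104; 27/104 + 17/52 = 61/104; 43/104 + 61/104 = 1. Resulting codeword lengths (in the order the probabilities were given): (2, 3, 3, 4, 4, 2, 3). L_avg = sum(p_i * l_i) = 27/104*2 + 9/52*3 + 2/13*3 + 1/52*4 + 5/104*4 + 23/104*2 + 1/8*3 = 269/104 = 2.5865

2.5865 bits


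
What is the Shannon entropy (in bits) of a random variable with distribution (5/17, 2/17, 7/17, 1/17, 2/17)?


H = -sum(p_i * log2(p_i)). Terms: -(5/17)*log2(5/17) = 0.519275; -(2/17)*log2(2/17) = 0.363231; -(7/17)*log2(7/17) = 0.527103; -(1/17)*log2(1/17) = 0.240439; -(2/17)*log2(2/17) = 0.363231. H = 0.519275 + 0.363231 + 0.527103 + 0.240439 + 0.363231 = 2.0133

2.0133 bits


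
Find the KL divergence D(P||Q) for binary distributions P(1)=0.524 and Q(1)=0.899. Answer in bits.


KL = p*log2(p/q) + (1-p)*log2((1-p)/(1-q)) = 0.524*log2(0.524/0.899) + 0.476*log2(0.476/0.101) = 0.6566

0.6566 bits


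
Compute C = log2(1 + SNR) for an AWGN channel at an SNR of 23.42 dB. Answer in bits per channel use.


SNR_linear = 10^(23.42/10) = 219.786; C = log2(1 + SNR_linear) = log2(1 + 219.786) = 7.7865

7.7865 bits/channel use


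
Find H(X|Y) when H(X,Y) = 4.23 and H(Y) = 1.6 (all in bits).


H(X|Y) = H(X,Y) - H(Y) = 4.23 - 1.6 = 2.63

2.63 bits


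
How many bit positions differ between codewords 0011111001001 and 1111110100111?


Count differing positions: ^ ^ . . . . ^ ^ . ^ ^ ^ . = 7 differences

7


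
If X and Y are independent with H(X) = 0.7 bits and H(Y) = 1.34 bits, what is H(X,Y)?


For independent variables, H(X,Y) = H(X) + H(Y) = 0.7 + 1.34 = 2.04

2.04 bits


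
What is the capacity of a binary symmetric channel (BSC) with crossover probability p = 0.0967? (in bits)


H(p) = -p*log2(p) - (1-p)*log2(1-p) = -0.0967*log2(0.0967) - 0.9033*log2(0.9033) = 0.325912 + 0.132535 = 0.4584. C = 1 - H(p) = 1 - 0.4584 = 0.5416

0.5416 bits


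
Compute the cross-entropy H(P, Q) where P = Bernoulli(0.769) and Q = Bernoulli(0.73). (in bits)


H(P,Q) = -p*log2(q) - (1-p)*log2(1-q). -0.769*log2(0.73) = 0.349150; -0.231*log2(0.27) = 0.436352. H(P,Q) = 0.349150 + 0.436352 = 0.7855

0.7855 bits


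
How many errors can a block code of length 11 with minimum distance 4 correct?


Correction capability = floor((d-1)/2) = floor((4-1)/2) = 1

1 errors


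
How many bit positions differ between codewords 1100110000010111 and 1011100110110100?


Count differing positions: . ^ ^ ^ . ^ . ^ ^ . ^ . . . ^ ^ = 9 differences

9


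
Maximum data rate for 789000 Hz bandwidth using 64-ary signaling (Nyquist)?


Rate = 2 * B * log2(M) = 2 * 789000 * 6.0 = 9468000.0

9468000.0 bps


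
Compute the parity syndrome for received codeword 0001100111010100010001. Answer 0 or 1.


Syndrome = XOR of all bits = 0 XOR 0 XOR 0 XOR 1 XOR 1 XOR 0 XOR 0 XOR 1 XOR 1 XOR 1 XOR 0 XOR 1 XOR 0 XOR 1 XOR 0 XOR 0 XOR 0 XOR 1 XOR 0 XOR 0 XOR 0 XOR 1 = 1

1


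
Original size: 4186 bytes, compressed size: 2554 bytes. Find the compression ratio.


Ratio = original / compressed = 4186 / 2554 = 1.639

1.639


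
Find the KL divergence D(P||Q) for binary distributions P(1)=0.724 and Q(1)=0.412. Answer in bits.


KL = p*log2(p/q) + (1-p)*log2((1-p)/(1-q)) = 0.724*log2(0.724/0.412) + 0.276*log2(0.276/0.588) = 0.2877

0.2877 bits


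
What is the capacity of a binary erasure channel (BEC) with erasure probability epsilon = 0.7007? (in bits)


C = 1 - epsilon = 1 - 0.7007 = 0.2993

0.2993 bits


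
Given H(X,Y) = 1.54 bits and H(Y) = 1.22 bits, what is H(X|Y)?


H(X|Y) = H(X,Y) - H(Y) = 1.54 - 1.22 = 0.32

0.32 bits


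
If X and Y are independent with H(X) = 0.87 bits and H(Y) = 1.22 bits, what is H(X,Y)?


For independent variables, H(X,Y) = H(X) + H(Y) = 0.87 + 1.22 = 2.09

2.09 bits


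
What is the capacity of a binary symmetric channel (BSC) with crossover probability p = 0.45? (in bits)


H(p) = -p*log2(p) - (1-p)*log2(1-p) = -0.45*log2(0.45) - 0.55*log2(0.55) = 0.518401 + 0.474373 = 0.9928. C = 1 - H(p) = 1 - 0.9928 = 0.0072

0.0072 bits


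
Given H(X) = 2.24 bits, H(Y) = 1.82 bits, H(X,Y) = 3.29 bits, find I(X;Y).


I(X;Y) = H(X) + H(Y) - H(X,Y) = 2.24 + 1.82 - 3.29 = 0.77

0.77 bits


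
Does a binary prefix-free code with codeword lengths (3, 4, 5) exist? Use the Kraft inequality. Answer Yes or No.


Kraft sum = sum(2^(-l_i)) = 0.2188, need <= 1. Result: satisfied (a binary prefix-free code with these lengths exists)

Yes


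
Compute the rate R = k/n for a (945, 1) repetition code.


Rate = k/n = 1/945

1/945


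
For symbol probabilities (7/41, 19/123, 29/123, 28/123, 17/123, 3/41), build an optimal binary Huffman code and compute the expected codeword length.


Huffman construction (repeatedly merge the two least-probable nodes; each merge adds 1 bit to every symbol beneath it): 3/41 + 17/123 = 26/123; 19/123 + 7/41 = 40/123; 26/123 + 28/123 = 18/41; 29/123 + 40/123 = 23/41; 18/41 + 23/41 = 1. Resulting codeword lengths (in the order the probabilities were given): (3, 3, 2, 2, 3, 3). L_avg = sum(p_i * l_i) = 7/41*3 + 19/123*3 + 29/123*2 + 28/123*2 + 17/123*3 + 3/41*3 = 104/41 = 2.5366

2.5366 bits


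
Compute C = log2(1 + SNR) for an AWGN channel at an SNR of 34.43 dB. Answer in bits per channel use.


SNR_linear = 10^(34.43/10) = 2773.3201; C = log2(1 + SNR_linear) = log2(1 + 2773.3201) = 11.4379

11.4379 bits/channel use


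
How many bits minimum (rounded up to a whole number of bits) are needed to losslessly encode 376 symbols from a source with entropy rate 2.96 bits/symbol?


Minimum bits >= n * H = 376 * 2.96 = 1112.96, rounded up to a whole number of bits = 1113

1113 bits


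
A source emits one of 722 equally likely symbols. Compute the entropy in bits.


H = log2(n) = log2(722) = 9.4959

9.4959 bits


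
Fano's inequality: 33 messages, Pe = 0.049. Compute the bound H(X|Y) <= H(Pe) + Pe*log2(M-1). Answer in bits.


H(Pe) = -Pe*log2(Pe) - (1-Pe)*log2(1-Pe) = -0.049*log2(0.049) - 0.951*log2(0.951) = 0.213203 + 0.068931 = 0.2821. Pe*log2(M-1) = 0.049*log2(32) = 0.245000. Bound = H(Pe) + Pe*log2(M-1) = 0.213203 + 0.068931 + 0.245000 = 0.5271

0.5271 bits


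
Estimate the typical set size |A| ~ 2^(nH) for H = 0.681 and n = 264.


log2|A_typical| = nH = 264 * 0.681 = 179.784, so |A_typical| ~ 2^179.784 = 1.319e+54

1.319e+54


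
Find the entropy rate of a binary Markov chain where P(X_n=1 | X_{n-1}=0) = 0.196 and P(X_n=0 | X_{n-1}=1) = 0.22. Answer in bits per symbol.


Stationary distribution: pi_0 = p10/(p01+p10) = 0.5288, pi_1 = 0.4712. Entropy rate H' = pi_0*H(p01) + pi_1*H(p10) = 0.5288*0.7139 + 0.4712*0.7602 = 0.7357

0.7357 bits/symbol


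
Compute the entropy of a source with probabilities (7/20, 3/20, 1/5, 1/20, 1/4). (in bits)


H = -sum(p_i * log2(p_i)). Terms: -(7/20)*log2(7/20) = 0.530101; -(3/20)*log2(3/20) = 0.410545; -(1/5)*log2(1/5) = 0.464386; -(1/20)*log2(1/20) = 0.216096; -(1/4)*log2(1/4) = 0.500000. H = 0.530101 + 0.410545 + 0.464386 + 0.216096 + 0.500000 = 2.1211

2.1211 bits


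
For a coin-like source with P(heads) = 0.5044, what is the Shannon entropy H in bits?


H = -p*log2(p) - (1-p)*log2(1-p). -0.5044*log2(0.5044) = 0.498024; -0.4956*log2(0.4956) = 0.501920. H = 0.498024 + 0.501920 = 0.9999

0.9999 bits


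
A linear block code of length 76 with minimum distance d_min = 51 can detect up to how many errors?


Detection capability = d_min - 1 = 51 - 1 = 50

50 errors


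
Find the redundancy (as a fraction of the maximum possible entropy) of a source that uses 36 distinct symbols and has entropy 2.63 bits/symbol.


H_max = log2(K) = log2(36) = 5.1699 bits/symbol. Redundancy = 1 - H/H_max = 1 - 2.63/5.1699 = 1 - 0.5087 = 0.4913

0.4913


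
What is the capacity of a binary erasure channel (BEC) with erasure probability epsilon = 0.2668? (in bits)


C = 1 - epsilon = 1 - 0.2668 = 0.7332

0.7332 bits


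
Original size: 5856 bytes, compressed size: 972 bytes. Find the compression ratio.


Ratio = original / compressed = 5856 / 972 = 6.0247

6.0247


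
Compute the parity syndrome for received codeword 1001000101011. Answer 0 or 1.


Syndrome = XOR of all bits = 1 XOR 0 XOR 0 XOR 1 XOR 0 XOR 0 XOR 0 XOR 1 XOR 0 XOR 1 XOR 0 XOR 1 XOR 1 = 0

0


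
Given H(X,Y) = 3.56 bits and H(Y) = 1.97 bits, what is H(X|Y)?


H(X|Y) = H(X,Y) - H(Y) = 3.56 - 1.97 = 1.59

1.59 bits


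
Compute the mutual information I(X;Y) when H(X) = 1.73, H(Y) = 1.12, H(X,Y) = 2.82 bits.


I(X;Y) = H(X) + H(Y) - H(X,Y) = 1.73 + 1.12 - 2.82 = 0.03

0.03 bits


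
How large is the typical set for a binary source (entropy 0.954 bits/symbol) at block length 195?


log2|A_typical| = nH = 195 * 0.954 = 186.03, so |A_typical| ~ 2^186.03 = 1.001e+56

1.001e+56


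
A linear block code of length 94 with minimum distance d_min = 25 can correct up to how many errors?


Correction capability = floor((d-1)/2) = floor((25-1)/2) = 12

12 errors


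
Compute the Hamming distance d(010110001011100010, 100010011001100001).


Count differing positions: ^ ^ . ^ . . . ^ . . ^ . . . . . ^ ^ = 7 differences

7


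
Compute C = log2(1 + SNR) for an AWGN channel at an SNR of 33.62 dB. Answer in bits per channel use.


SNR_linear = 10^(33.62/10) = 2301.4418; C = log2(1 + SNR_linear) = log2(1 + 2301.4418) = 11.1689

11.1689 bits/channel use


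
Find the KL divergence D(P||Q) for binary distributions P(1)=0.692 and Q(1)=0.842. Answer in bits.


KL = p*log2(p/q) + (1-p)*log2((1-p)/(1-q)) = 0.692*log2(0.692/0.842) + 0.308*log2(0.308/0.158) = 0.1007

0.1007 bits


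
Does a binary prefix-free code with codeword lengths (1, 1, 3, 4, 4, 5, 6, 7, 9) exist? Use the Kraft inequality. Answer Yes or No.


Kraft sum = sum(2^(-l_i)) = 1.3066, need <= 1. Result: violated (a binary prefix-free code with these lengths cannot exist)

No


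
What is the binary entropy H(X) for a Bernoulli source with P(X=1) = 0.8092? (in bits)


H = -p*log2(p) - (1-p)*log2(1-p). -0.8092*log2(0.8092) = 0.247155; -0.1908*log2(0.1908) = 0.455987. H = 0.247155 + 0.455987 = 0.7031

0.7031 bits


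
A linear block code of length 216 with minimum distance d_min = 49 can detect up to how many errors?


Detection capability = d_min - 1 = 49 - 1 = 48

48 errors


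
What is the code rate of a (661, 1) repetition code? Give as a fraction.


Rate = k/n = 1/661

1/661


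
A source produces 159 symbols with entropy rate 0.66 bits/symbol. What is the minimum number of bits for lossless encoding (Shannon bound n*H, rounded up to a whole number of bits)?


Minimum bits >= n * H = 159 * 0.66 = 104.94, rounded up to a whole number of bits = 105

105 bits


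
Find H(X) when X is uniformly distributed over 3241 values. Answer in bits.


H = log2(n) = log2(3241) = 11.6622

11.6622 bits


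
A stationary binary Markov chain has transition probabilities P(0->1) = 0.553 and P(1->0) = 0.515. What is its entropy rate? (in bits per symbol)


Stationary distribution: pi_0 = p10/(p01+p10) = 0.4822, pi_1 = 0.5178. Entropy rate H' = pi_0*H(p01) + pi_1*H(p10) = 0.4822*0.9919 + 0.5178*0.9994 = 0.9957

0.9957 bits/symbol


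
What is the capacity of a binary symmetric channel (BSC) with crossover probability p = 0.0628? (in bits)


H(p) = -p*log2(p) - (1-p)*log2(1-p) = -0.0628*log2(0.0628) - 0.9372*log2(0.9372) = 0.250766 + 0.087695 = 0.3385. C = 1 - H(p) = 1 - 0.3385 = 0.6615

0.6615 bits


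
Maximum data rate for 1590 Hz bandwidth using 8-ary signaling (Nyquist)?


Rate = 2 * B * log2(M) = 2 * 1590 * 3.0 = 9540.0

9540.0 bps


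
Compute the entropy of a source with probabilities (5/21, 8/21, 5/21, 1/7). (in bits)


H = -sum(p_i * log2(p_i)). Terms: -(5/21)*log2(5/21) = 0.492950; -(8/21)*log2(8/21) = 0.530407; -(5/21)*log2(5/21) = 0.492950; -(1/7)*log2(1/7) = 0.401051. H = 0.492950 + 0.530407 + 0.492950 + 0.401051 = 1.9174

1.9174 bits


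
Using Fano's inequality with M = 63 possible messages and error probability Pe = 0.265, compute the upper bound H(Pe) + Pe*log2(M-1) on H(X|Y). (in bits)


H(Pe) = -Pe*log2(Pe) - (1-Pe)*log2(1-Pe) = -0.265*log2(0.265) - 0.735*log2(0.735) = 0.507723 + 0.326475 = 0.8342. Pe*log2(M-1) = 0.265*log2(62) = 1.577862. Bound = H(Pe) + Pe*log2(M-1) = 0.507723 + 0.326475 + 1.577862 = 2.4121

2.4121 bits
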